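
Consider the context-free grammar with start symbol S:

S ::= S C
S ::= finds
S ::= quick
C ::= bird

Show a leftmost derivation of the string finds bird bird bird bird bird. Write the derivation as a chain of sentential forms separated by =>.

S => S C => S C C => S C C C => S C C C C => S C C C C C => finds C C C C C => finds bird C C C C => finds bird bird C C C => finds bird bird bird C C => finds bird bird bird bird C => finds bird bird bird bird bird

S => S C   [S ::= S C]
S C => S C C   [S ::= S C]
S C C => S C C C   [S ::= S C]
S C C C => S C C C C   [S ::= S C]
S C C C C => S C C C C C   [S ::= S C]
S C C C C C => finds C C C C C   [S ::= finds]
finds C C C C C => finds bird C C C C   [C ::= bird]
finds bird C C C C => finds bird bird C C C   [C ::= bird]
finds bird bird C C C => finds bird bird bird C C   [C ::= bird]
finds bird bird bird C C => finds bird bird bird bird C   [C ::= bird]
finds bird bird bird bird C => finds bird bird bird bird bird   [C ::= bird]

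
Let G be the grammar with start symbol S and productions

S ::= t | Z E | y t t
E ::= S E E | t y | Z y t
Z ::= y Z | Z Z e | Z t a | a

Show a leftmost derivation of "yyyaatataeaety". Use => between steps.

S => ZE   [S ::= Z E]
ZE => yZE   [Z ::= y Z]
yZE => yyZE   [Z ::= y Z]
yyZE => yyZZeE   [Z ::= Z Z e]
yyZZeE => yyZZeZeE   [Z ::= Z Z e]
yyZZeZeE => yyyZZeZeE   [Z ::= y Z]
yyyZZeZeE => yyyaZeZeE   [Z ::= a]
yyyaZeZeE => yyyaZtaeZeE   [Z ::= Z t a]
yyyaZtaeZeE => yyyaZtataeZeE   [Z ::= Z t a]
yyyaZtataeZeE => yyyaatataeZeE   [Z ::= a]
yyyaatataeZeE => yyyaatataeaeE   [Z ::= a]
yyyaatataeaeE => yyyaatataeaety   [E ::= t y]

S=>ZE=>yZE=>yyZE=>yyZZeE=>yyZZeZeE=>yyyZZeZeE=>yyyaZeZeE=>yyyaZtaeZeE=>yyyaZtataeZeE=>yyyaatataeZeE=>yyyaatataeaeE=>yyyaatataeaety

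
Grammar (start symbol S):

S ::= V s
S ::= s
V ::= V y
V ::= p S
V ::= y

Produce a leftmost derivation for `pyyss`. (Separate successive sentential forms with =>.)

S => Vs => pSs => pVss => pVyss => pyyss

S => Vs   [S ::= V s]
Vs => pSs   [V ::= p S]
pSs => pVss   [S ::= V s]
pVss => pVyss   [V ::= V y]
pVyss => pyyss   [V ::= y]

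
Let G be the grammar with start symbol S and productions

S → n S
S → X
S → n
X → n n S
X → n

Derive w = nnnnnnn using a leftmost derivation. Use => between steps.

S => nS   [S → n S]
nS => nX   [S → X]
nX => nnnS   [X → n n S]
nnnS => nnnnS   [S → n S]
nnnnS => nnnnnS   [S → n S]
nnnnnS => nnnnnnS   [S → n S]
nnnnnnS => nnnnnnX   [S → X]
nnnnnnX => nnnnnnn   [X → n]

S => nS => nX => nnnS => nnnnS => nnnnnS => nnnnnnS => nnnnnnX => nnnnnnn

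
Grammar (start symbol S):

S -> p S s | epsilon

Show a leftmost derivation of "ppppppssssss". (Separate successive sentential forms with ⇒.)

S ⇒ pSs   [S -> p S s]
pSs ⇒ ppSss   [S -> p S s]
ppSss ⇒ pppSsss   [S -> p S s]
pppSsss ⇒ ppppSssss   [S -> p S s]
ppppSssss ⇒ pppppSsssss   [S -> p S s]
pppppSsssss ⇒ ppppppSssssss   [S -> p S s]
ppppppSssssss ⇒ ppppppssssss   [S -> epsilon]

S ⇒ pSs ⇒ ppSss ⇒ pppSsss ⇒ ppppSssss ⇒ pppppSsssss ⇒ ppppppSssssss ⇒ ppppppssssss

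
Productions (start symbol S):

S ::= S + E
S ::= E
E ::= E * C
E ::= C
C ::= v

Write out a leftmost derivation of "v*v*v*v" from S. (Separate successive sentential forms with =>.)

S => E => E*C => E*C*C => E*C*C*C => C*C*C*C => v*C*C*C => v*v*C*C => v*v*v*C => v*v*v*v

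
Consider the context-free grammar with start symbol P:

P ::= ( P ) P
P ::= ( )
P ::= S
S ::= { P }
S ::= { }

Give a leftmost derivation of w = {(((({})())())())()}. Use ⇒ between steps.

P ⇒ S   [P ::= S]
S ⇒ {P}   [S ::= { P }]
{P} ⇒ {(P)P}   [P ::= ( P ) P]
{(P)P} ⇒ {((P)P)P}   [P ::= ( P ) P]
{((P)P)P} ⇒ {(((P)P)P)P}   [P ::= ( P ) P]
{(((P)P)P)P} ⇒ {((((P)P)P)P)P}   [P ::= ( P ) P]
{((((P)P)P)P)P} ⇒ {((((S)P)P)P)P}   [P ::= S]
{((((S)P)P)P)P} ⇒ {(((({})P)P)P)P}   [S ::= { }]
{(((({})P)P)P)P} ⇒ {(((({})())P)P)P}   [P ::= ( )]
{(((({})())P)P)P} ⇒ {(((({})())())P)P}   [P ::= ( )]
{(((({})())())P)P} ⇒ {(((({})())())())P}   [P ::= ( )]
{(((({})())())())P} ⇒ {(((({})())())())()}   [P ::= ( )]

P ⇒ S ⇒ {P} ⇒ {(P)P} ⇒ {((P)P)P} ⇒ {(((P)P)P)P} ⇒ {((((P)P)P)P)P} ⇒ {((((S)P)P)P)P} ⇒ {(((({})P)P)P)P} ⇒ {(((({})())P)P)P} ⇒ {(((({})())())P)P} ⇒ {(((({})())())())P} ⇒ {(((({})())())())()}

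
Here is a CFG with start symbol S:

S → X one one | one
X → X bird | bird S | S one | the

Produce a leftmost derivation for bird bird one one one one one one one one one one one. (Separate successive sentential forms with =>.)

S => X one one   [S → X one one]
X one one => bird S one one   [X → bird S]
bird S one one => bird X one one one one   [S → X one one]
bird X one one one one => bird S one one one one one   [X → S one]
bird S one one one one one => bird X one one one one one one one   [S → X one one]
bird X one one one one one one one => bird bird S one one one one one one one   [X → bird S]
bird bird S one one one one one one one => bird bird X one one one one one one one one one   [S → X one one]
bird bird X one one one one one one one one one => bird bird S one one one one one one one one one one   [X → S one]
bird bird S one one one one one one one one one one => bird bird one one one one one one one one one one one   [S → one]

S => X one one => bird S one one => bird X one one one one => bird S one one one one one => bird X one one one one one one one => bird bird S one one one one one one one => bird bird X one one one one one one one one one => bird bird S one one one one one one one one one one => bird bird one one one one one one one one one one one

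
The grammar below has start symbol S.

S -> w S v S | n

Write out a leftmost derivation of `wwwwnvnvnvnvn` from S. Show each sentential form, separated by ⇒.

S⇒wSvS⇒wwSvSvS⇒wwwSvSvSvS⇒wwwwSvSvSvSvS⇒wwwwnvSvSvSvS⇒wwwwnvnvSvSvS⇒wwwwnvnvnvSvS⇒wwwwnvnvnvnvS⇒wwwwnvnvnvnvn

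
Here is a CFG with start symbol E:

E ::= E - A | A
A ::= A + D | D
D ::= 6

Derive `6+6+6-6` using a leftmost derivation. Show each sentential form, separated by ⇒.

E ⇒ E-A   [E ::= E - A]
E-A ⇒ A-A   [E ::= A]
A-A ⇒ A+D-A   [A ::= A + D]
A+D-A ⇒ A+D+D-A   [A ::= A + D]
A+D+D-A ⇒ D+D+D-A   [A ::= D]
D+D+D-A ⇒ 6+D+D-A   [D ::= 6]
6+D+D-A ⇒ 6+6+D-A   [D ::= 6]
6+6+D-A ⇒ 6+6+6-A   [D ::= 6]
6+6+6-A ⇒ 6+6+6-D   [A ::= D]
6+6+6-D ⇒ 6+6+6-6   [D ::= 6]

E⇒E-A⇒A-A⇒A+D-A⇒A+D+D-A⇒D+D+D-A⇒6+D+D-A⇒6+6+D-A⇒6+6+6-A⇒6+6+6-D⇒6+6+6-6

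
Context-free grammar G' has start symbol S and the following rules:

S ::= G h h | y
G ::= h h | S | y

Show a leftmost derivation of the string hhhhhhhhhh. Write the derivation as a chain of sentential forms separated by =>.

S=>Ghh=>Shh=>Ghhhh=>Shhhh=>Ghhhhhh=>Shhhhhh=>Ghhhhhhhh=>hhhhhhhhhh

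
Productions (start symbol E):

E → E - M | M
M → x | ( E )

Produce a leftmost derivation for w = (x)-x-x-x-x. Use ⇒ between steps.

E ⇒ E-M   [E → E - M]
E-M ⇒ E-M-M   [E → E - M]
E-M-M ⇒ E-M-M-M   [E → E - M]
E-M-M-M ⇒ E-M-M-M-M   [E → E - M]
E-M-M-M-M ⇒ M-M-M-M-M   [E → M]
M-M-M-M-M ⇒ (E)-M-M-M-M   [M → ( E )]
(E)-M-M-M-M ⇒ (M)-M-M-M-M   [E → M]
(M)-M-M-M-M ⇒ (x)-M-M-M-M   [M → x]
(x)-M-M-M-M ⇒ (x)-x-M-M-M   [M → x]
(x)-x-M-M-M ⇒ (x)-x-x-M-M   [M → x]
(x)-x-x-M-M ⇒ (x)-x-x-x-M   [M → x]
(x)-x-x-x-M ⇒ (x)-x-x-x-x   [M → x]

E⇒E-M⇒E-M-M⇒E-M-M-M⇒E-M-M-M-M⇒M-M-M-M-M⇒(E)-M-M-M-M⇒(M)-M-M-M-M⇒(x)-M-M-M-M⇒(x)-x-M-M-M⇒(x)-x-x-M-M⇒(x)-x-x-x-M⇒(x)-x-x-x-x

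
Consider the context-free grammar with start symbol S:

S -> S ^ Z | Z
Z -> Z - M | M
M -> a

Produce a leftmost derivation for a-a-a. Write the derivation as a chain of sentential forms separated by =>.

S => Z => Z-M => Z-M-M => M-M-M => a-M-M => a-a-M => a-a-a

S => Z   [S -> Z]
Z => Z-M   [Z -> Z - M]
Z-M => Z-M-M   [Z -> Z - M]
Z-M-M => M-M-M   [Z -> M]
M-M-M => a-M-M   [M -> a]
a-M-M => a-a-M   [M -> a]
a-a-M => a-a-a   [M -> a]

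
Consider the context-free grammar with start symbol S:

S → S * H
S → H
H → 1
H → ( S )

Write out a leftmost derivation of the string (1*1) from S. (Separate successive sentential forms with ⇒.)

S ⇒ H   [S → H]
H ⇒ (S)   [H → ( S )]
(S) ⇒ (S*H)   [S → S * H]
(S*H) ⇒ (H*H)   [S → H]
(H*H) ⇒ (1*H)   [H → 1]
(1*H) ⇒ (1*1)   [H → 1]

S ⇒ H ⇒ (S) ⇒ (S*H) ⇒ (H*H) ⇒ (1*H) ⇒ (1*1)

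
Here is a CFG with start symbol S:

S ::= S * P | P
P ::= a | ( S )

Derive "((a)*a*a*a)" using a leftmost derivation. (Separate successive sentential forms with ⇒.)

S ⇒ P   [S ::= P]
P ⇒ (S)   [P ::= ( S )]
(S) ⇒ (S*P)   [S ::= S * P]
(S*P) ⇒ (S*P*P)   [S ::= S * P]
(S*P*P) ⇒ (S*P*P*P)   [S ::= S * P]
(S*P*P*P) ⇒ (P*P*P*P)   [S ::= P]
(P*P*P*P) ⇒ ((S)*P*P*P)   [P ::= ( S )]
((S)*P*P*P) ⇒ ((P)*P*P*P)   [S ::= P]
((P)*P*P*P) ⇒ ((a)*P*P*P)   [P ::= a]
((a)*P*P*P) ⇒ ((a)*a*P*P)   [P ::= a]
((a)*a*P*P) ⇒ ((a)*a*a*P)   [P ::= a]
((a)*a*a*P) ⇒ ((a)*a*a*a)   [P ::= a]

S ⇒ P ⇒ (S) ⇒ (S*P) ⇒ (S*P*P) ⇒ (S*P*P*P) ⇒ (P*P*P*P) ⇒ ((S)*P*P*P) ⇒ ((P)*P*P*P) ⇒ ((a)*P*P*P) ⇒ ((a)*a*P*P) ⇒ ((a)*a*a*P) ⇒ ((a)*a*a*a)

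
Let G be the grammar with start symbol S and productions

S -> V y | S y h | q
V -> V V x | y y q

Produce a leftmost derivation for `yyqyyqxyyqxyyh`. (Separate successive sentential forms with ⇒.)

S⇒Syh⇒Vyyh⇒VVxyyh⇒VVxVxyyh⇒yyqVxVxyyh⇒yyqyyqxVxyyh⇒yyqyyqxyyqxyyh

S ⇒ Syh   [S -> S y h]
Syh ⇒ Vyyh   [S -> V y]
Vyyh ⇒ VVxyyh   [V -> V V x]
VVxyyh ⇒ VVxVxyyh   [V -> V V x]
VVxVxyyh ⇒ yyqVxVxyyh   [V -> y y q]
yyqVxVxyyh ⇒ yyqyyqxVxyyh   [V -> y y q]
yyqyyqxVxyyh ⇒ yyqyyqxyyqxyyh   [V -> y y q]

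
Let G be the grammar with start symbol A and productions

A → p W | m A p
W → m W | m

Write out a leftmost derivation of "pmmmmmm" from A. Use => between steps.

A => pW   [A → p W]
pW => pmW   [W → m W]
pmW => pmmW   [W → m W]
pmmW => pmmmW   [W → m W]
pmmmW => pmmmmW   [W → m W]
pmmmmW => pmmmmmW   [W → m W]
pmmmmmW => pmmmmmm   [W → m]

A => pW => pmW => pmmW => pmmmW => pmmmmW => pmmmmmW => pmmmmmm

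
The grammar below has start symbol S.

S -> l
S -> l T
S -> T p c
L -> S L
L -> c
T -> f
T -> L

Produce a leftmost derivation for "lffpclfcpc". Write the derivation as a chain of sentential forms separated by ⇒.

S ⇒ Tpc   [S -> T p c]
Tpc ⇒ Lpc   [T -> L]
Lpc ⇒ SLpc   [L -> S L]
SLpc ⇒ lTLpc   [S -> l T]
lTLpc ⇒ lfLpc   [T -> f]
lfLpc ⇒ lfSLpc   [L -> S L]
lfSLpc ⇒ lfTpcLpc   [S -> T p c]
lfTpcLpc ⇒ lffpcLpc   [T -> f]
lffpcLpc ⇒ lffpcSLpc   [L -> S L]
lffpcSLpc ⇒ lffpclTLpc   [S -> l T]
lffpclTLpc ⇒ lffpclfLpc   [T -> f]
lffpclfLpc ⇒ lffpclfcpc   [L -> c]

S ⇒ Tpc ⇒ Lpc ⇒ SLpc ⇒ lTLpc ⇒ lfLpc ⇒ lfSLpc ⇒ lfTpcLpc ⇒ lffpcLpc ⇒ lffpcSLpc ⇒ lffpclTLpc ⇒ lffpclfLpc ⇒ lffpclfcpc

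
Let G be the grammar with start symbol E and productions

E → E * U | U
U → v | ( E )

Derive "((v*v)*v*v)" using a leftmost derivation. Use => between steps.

E => U   [E → U]
U => (E)   [U → ( E )]
(E) => (E*U)   [E → E * U]
(E*U) => (E*U*U)   [E → E * U]
(E*U*U) => (U*U*U)   [E → U]
(U*U*U) => ((E)*U*U)   [U → ( E )]
((E)*U*U) => ((E*U)*U*U)   [E → E * U]
((E*U)*U*U) => ((U*U)*U*U)   [E → U]
((U*U)*U*U) => ((v*U)*U*U)   [U → v]
((v*U)*U*U) => ((v*v)*U*U)   [U → v]
((v*v)*U*U) => ((v*v)*v*U)   [U → v]
((v*v)*v*U) => ((v*v)*v*v)   [U → v]

E=>U=>(E)=>(E*U)=>(E*U*U)=>(U*U*U)=>((E)*U*U)=>((E*U)*U*U)=>((U*U)*U*U)=>((v*U)*U*U)=>((v*v)*U*U)=>((v*v)*v*U)=>((v*v)*v*v)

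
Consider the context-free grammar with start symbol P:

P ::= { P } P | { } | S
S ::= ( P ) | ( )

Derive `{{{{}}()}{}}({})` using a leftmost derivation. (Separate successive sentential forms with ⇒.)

P⇒{P}P⇒{{P}P}P⇒{{{P}P}P}P⇒{{{{}}P}P}P⇒{{{{}}S}P}P⇒{{{{}}()}P}P⇒{{{{}}()}{}}P⇒{{{{}}()}{}}S⇒{{{{}}()}{}}(P)⇒{{{{}}()}{}}({})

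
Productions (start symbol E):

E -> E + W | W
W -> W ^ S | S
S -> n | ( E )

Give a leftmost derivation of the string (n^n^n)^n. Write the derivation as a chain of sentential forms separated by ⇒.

E ⇒ W   [E -> W]
W ⇒ W^S   [W -> W ^ S]
W^S ⇒ S^S   [W -> S]
S^S ⇒ (E)^S   [S -> ( E )]
(E)^S ⇒ (W)^S   [E -> W]
(W)^S ⇒ (W^S)^S   [W -> W ^ S]
(W^S)^S ⇒ (W^S^S)^S   [W -> W ^ S]
(W^S^S)^S ⇒ (S^S^S)^S   [W -> S]
(S^S^S)^S ⇒ (n^S^S)^S   [S -> n]
(n^S^S)^S ⇒ (n^n^S)^S   [S -> n]
(n^n^S)^S ⇒ (n^n^n)^S   [S -> n]
(n^n^n)^S ⇒ (n^n^n)^n   [S -> n]

E⇒W⇒W^S⇒S^S⇒(E)^S⇒(W)^S⇒(W^S)^S⇒(W^S^S)^S⇒(S^S^S)^S⇒(n^S^S)^S⇒(n^n^S)^S⇒(n^n^n)^S⇒(n^n^n)^n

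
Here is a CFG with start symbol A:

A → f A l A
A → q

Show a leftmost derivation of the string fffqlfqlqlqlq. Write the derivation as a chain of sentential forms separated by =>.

A => fAlA => ffAlAlA => fffAlAlAlA => fffqlAlAlA => fffqlfAlAlAlA => fffqlfqlAlAlA => fffqlfqlqlAlA => fffqlfqlqlqlA => fffqlfqlqlqlq

A => fAlA   [A → f A l A]
fAlA => ffAlAlA   [A → f A l A]
ffAlAlA => fffAlAlAlA   [A → f A l A]
fffAlAlAlA => fffqlAlAlA   [A → q]
fffqlAlAlA => fffqlfAlAlAlA   [A → f A l A]
fffqlfAlAlAlA => fffqlfqlAlAlA   [A → q]
fffqlfqlAlAlA => fffqlfqlqlAlA   [A → q]
fffqlfqlqlAlA => fffqlfqlqlqlA   [A → q]
fffqlfqlqlqlA => fffqlfqlqlqlq   [A → q]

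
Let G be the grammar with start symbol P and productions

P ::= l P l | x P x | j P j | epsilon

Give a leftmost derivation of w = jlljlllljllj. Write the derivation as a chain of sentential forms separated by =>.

P => jPj => jlPlj => jllPllj => jlljPjllj => jlljlPljllj => jlljllPlljllj => jlljlllljllj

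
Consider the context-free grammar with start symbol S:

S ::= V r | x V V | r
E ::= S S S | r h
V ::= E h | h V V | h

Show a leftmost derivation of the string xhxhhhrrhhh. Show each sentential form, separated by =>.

S => xVV => xhVVV => xhEhVV => xhSSShVV => xhxVVSShVV => xhxhVSShVV => xhxhhSShVV => xhxhhVrShVV => xhxhhhrShVV => xhxhhhrrhVV => xhxhhhrrhhV => xhxhhhrrhhh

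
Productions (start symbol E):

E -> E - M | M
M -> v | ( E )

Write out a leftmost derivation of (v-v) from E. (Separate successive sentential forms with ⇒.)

E ⇒ M   [E -> M]
M ⇒ (E)   [M -> ( E )]
(E) ⇒ (E-M)   [E -> E - M]
(E-M) ⇒ (M-M)   [E -> M]
(M-M) ⇒ (v-M)   [M -> v]
(v-M) ⇒ (v-v)   [M -> v]

E ⇒ M ⇒ (E) ⇒ (E-M) ⇒ (M-M) ⇒ (v-M) ⇒ (v-v)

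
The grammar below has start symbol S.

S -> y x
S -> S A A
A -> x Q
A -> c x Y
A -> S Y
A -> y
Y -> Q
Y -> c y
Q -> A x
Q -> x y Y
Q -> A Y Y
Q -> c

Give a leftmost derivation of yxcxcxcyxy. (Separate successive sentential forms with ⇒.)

S ⇒ SAA   [S -> S A A]
SAA ⇒ yxAA   [S -> y x]
yxAA ⇒ yxcxYA   [A -> c x Y]
yxcxYA ⇒ yxcxQA   [Y -> Q]
yxcxQA ⇒ yxcxAxA   [Q -> A x]
yxcxAxA ⇒ yxcxcxYxA   [A -> c x Y]
yxcxcxYxA ⇒ yxcxcxcyxA   [Y -> c y]
yxcxcxcyxA ⇒ yxcxcxcyxy   [A -> y]

S ⇒ SAA ⇒ yxAA ⇒ yxcxYA ⇒ yxcxQA ⇒ yxcxAxA ⇒ yxcxcxYxA ⇒ yxcxcxcyxA ⇒ yxcxcxcyxy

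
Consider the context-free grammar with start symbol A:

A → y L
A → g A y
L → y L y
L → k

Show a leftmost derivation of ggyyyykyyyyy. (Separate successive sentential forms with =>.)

A => gAy   [A → g A y]
gAy => ggAyy   [A → g A y]
ggAyy => ggyLyy   [A → y L]
ggyLyy => ggyyLyyy   [L → y L y]
ggyyLyyy => ggyyyLyyyy   [L → y L y]
ggyyyLyyyy => ggyyyyLyyyyy   [L → y L y]
ggyyyyLyyyyy => ggyyyykyyyyy   [L → k]

A => gAy => ggAyy => ggyLyy => ggyyLyyy => ggyyyLyyyy => ggyyyyLyyyyy => ggyyyykyyyyy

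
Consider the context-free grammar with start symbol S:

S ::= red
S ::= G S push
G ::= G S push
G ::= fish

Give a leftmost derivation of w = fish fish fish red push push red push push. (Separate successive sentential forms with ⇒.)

S ⇒ G S push ⇒ fish S push ⇒ fish G S push push ⇒ fish G S push S push push ⇒ fish fish S push S push push ⇒ fish fish G S push push S push push ⇒ fish fish fish S push push S push push ⇒ fish fish fish red push push S push push ⇒ fish fish fish red push push red push push

S ⇒ G S push   [S ::= G S push]
G S push ⇒ fish S push   [G ::= fish]
fish S push ⇒ fish G S push push   [S ::= G S push]
fish G S push push ⇒ fish G S push S push push   [G ::= G S push]
fish G S push S push push ⇒ fish fish S push S push push   [G ::= fish]
fish fish S push S push push ⇒ fish fish G S push push S push push   [S ::= G S push]
fish fish G S push push S push push ⇒ fish fish fish S push push S push push   [G ::= fish]
fish fish fish S push push S push push ⇒ fish fish fish red push push S push push   [S ::= red]
fish fish fish red push push S push push ⇒ fish fish fish red push push red push push   [S ::= red]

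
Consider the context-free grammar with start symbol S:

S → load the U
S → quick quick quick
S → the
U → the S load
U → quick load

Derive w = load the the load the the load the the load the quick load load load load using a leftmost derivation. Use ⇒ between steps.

S ⇒ load the U ⇒ load the the S load ⇒ load the the load the U load ⇒ load the the load the the S load load ⇒ load the the load the the load the U load load ⇒ load the the load the the load the the S load load load ⇒ load the the load the the load the the load the U load load load ⇒ load the the load the the load the the load the quick load load load load

S ⇒ load the U   [S → load the U]
load the U ⇒ load the the S load   [U → the S load]
load the the S load ⇒ load the the load the U load   [S → load the U]
load the the load the U load ⇒ load the the load the the S load load   [U → the S load]
load the the load the the S load load ⇒ load the the load the the load the U load load   [S → load the U]
load the the load the the load the U load load ⇒ load the the load the the load the the S load load load   [U → the S load]
load the the load the the load the the S load load load ⇒ load the the load the the load the the load the U load load load   [S → load the U]
load the the load the the load the the load the U load load load ⇒ load the the load the the load the the load the quick load load load load   [U → quick load]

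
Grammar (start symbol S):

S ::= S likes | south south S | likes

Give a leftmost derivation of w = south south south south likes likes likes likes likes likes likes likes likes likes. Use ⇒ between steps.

S ⇒ S likes ⇒ S likes likes ⇒ south south S likes likes ⇒ south south S likes likes likes ⇒ south south S likes likes likes likes ⇒ south south S likes likes likes likes likes ⇒ south south S likes likes likes likes likes likes ⇒ south south S likes likes likes likes likes likes likes ⇒ south south S likes likes likes likes likes likes likes likes ⇒ south south south south S likes likes likes likes likes likes likes likes ⇒ south south south south S likes likes likes likes likes likes likes likes likes ⇒ south south south south likes likes likes likes likes likes likes likes likes likes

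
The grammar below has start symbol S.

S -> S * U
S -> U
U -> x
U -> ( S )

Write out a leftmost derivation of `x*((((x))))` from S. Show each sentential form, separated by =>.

S => S*U => U*U => x*U => x*(S) => x*(U) => x*((S)) => x*((U)) => x*(((S))) => x*(((U))) => x*((((S)))) => x*((((U)))) => x*((((x))))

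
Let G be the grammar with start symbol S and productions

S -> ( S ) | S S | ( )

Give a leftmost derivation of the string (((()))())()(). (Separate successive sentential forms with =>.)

S=>SS=>SSS=>(S)SS=>(SS)SS=>((S)S)SS=>(((S))S)SS=>(((()))S)SS=>(((()))())SS=>(((()))())()S=>(((()))())()()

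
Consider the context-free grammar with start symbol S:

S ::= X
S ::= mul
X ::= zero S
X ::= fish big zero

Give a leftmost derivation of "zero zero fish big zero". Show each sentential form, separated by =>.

S => X   [S ::= X]
X => zero S   [X ::= zero S]
zero S => zero X   [S ::= X]
zero X => zero zero S   [X ::= zero S]
zero zero S => zero zero X   [S ::= X]
zero zero X => zero zero fish big zero   [X ::= fish big zero]

S => X => zero S => zero X => zero zero S => zero zero X => zero zero fish big zero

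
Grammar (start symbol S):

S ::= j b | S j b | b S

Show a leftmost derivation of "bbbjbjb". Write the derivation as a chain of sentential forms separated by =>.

S => bS => bSjb => bbSjb => bbbSjb => bbbjbjb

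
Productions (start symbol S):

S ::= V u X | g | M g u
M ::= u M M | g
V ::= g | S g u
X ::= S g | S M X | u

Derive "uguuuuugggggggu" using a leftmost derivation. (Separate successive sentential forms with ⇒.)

S ⇒ Mgu ⇒ uMMgu ⇒ ugMgu ⇒ uguMMgu ⇒ uguuMMMgu ⇒ uguuuMMMMgu ⇒ uguuuuMMMMMgu ⇒ uguuuuuMMMMMMgu ⇒ uguuuuugMMMMMgu ⇒ uguuuuuggMMMMgu ⇒ uguuuuugggMMMgu ⇒ uguuuuuggggMMgu ⇒ uguuuuugggggMgu ⇒ uguuuuugggggggu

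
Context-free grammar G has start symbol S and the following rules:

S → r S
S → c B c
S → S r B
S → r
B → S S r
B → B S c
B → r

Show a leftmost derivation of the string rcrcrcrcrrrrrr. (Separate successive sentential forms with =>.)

S=>rS=>rSrB=>rSrBrB=>rSrBrBrB=>rcBcrBrBrB=>rcSSrcrBrBrB=>rcrSrcrBrBrB=>rcrcBcrcrBrBrB=>rcrcrcrcrBrBrB=>rcrcrcrcrrrBrB=>rcrcrcrcrrrrrB=>rcrcrcrcrrrrrr

S => rS   [S → r S]
rS => rSrB   [S → S r B]
rSrB => rSrBrB   [S → S r B]
rSrBrB => rSrBrBrB   [S → S r B]
rSrBrBrB => rcBcrBrBrB   [S → c B c]
rcBcrBrBrB => rcSSrcrBrBrB   [B → S S r]
rcSSrcrBrBrB => rcrSrcrBrBrB   [S → r]
rcrSrcrBrBrB => rcrcBcrcrBrBrB   [S → c B c]
rcrcBcrcrBrBrB => rcrcrcrcrBrBrB   [B → r]
rcrcrcrcrBrBrB => rcrcrcrcrrrBrB   [B → r]
rcrcrcrcrrrBrB => rcrcrcrcrrrrrB   [B → r]
rcrcrcrcrrrrrB => rcrcrcrcrrrrrr   [B → r]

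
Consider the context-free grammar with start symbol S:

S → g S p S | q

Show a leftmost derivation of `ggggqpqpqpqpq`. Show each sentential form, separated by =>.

S => gSpS => ggSpSpS => gggSpSpSpS => ggggSpSpSpSpS => ggggqpSpSpSpS => ggggqpqpSpSpS => ggggqpqpqpSpS => ggggqpqpqpqpS => ggggqpqpqpqpq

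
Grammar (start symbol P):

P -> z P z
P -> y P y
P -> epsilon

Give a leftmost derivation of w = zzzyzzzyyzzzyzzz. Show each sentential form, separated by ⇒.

P ⇒ zPz ⇒ zzPzz ⇒ zzzPzzz ⇒ zzzyPyzzz ⇒ zzzyzPzyzzz ⇒ zzzyzzPzzyzzz ⇒ zzzyzzzPzzzyzzz ⇒ zzzyzzzyPyzzzyzzz ⇒ zzzyzzzyyzzzyzzz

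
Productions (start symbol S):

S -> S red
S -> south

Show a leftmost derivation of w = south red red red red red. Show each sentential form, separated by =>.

S => S red => S red red => S red red red => S red red red red => S red red red red red => south red red red red red

S => S red   [S -> S red]
S red => S red red   [S -> S red]
S red red => S red red red   [S -> S red]
S red red red => S red red red red   [S -> S red]
S red red red red => S red red red red red   [S -> S red]
S red red red red red => south red red red red red   [S -> south]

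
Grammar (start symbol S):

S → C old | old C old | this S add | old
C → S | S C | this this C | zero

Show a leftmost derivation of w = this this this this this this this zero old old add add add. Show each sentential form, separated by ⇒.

S ⇒ this S add ⇒ this this S add add ⇒ this this this S add add add ⇒ this this this C old add add add ⇒ this this this S old add add add ⇒ this this this C old old add add add ⇒ this this this this this C old old add add add ⇒ this this this this this this this C old old add add add ⇒ this this this this this this this zero old old add add add

S ⇒ this S add   [S → this S add]
this S add ⇒ this this S add add   [S → this S add]
this this S add add ⇒ this this this S add add add   [S → this S add]
this this this S add add add ⇒ this this this C old add add add   [S → C old]
this this this C old add add add ⇒ this this this S old add add add   [C → S]
this this this S old add add add ⇒ this this this C old old add add add   [S → C old]
this this this C old old add add add ⇒ this this this this this C old old add add add   [C → this this C]
this this this this this C old old add add add ⇒ this this this this this this this C old old add add add   [C → this this C]
this this this this this this this C old old add add add ⇒ this this this this this this this zero old old add add add   [C → zero]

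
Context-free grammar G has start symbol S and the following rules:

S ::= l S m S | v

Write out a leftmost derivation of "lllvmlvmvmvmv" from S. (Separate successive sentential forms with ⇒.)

S ⇒ lSmS ⇒ llSmSmS ⇒ lllSmSmSmS ⇒ lllvmSmSmS ⇒ lllvmlSmSmSmS ⇒ lllvmlvmSmSmS ⇒ lllvmlvmvmSmS ⇒ lllvmlvmvmvmS ⇒ lllvmlvmvmvmv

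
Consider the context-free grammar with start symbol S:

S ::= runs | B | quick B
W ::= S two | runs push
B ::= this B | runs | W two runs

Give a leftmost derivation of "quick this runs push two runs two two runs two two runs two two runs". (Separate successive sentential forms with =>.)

S => B => W two runs => S two two runs => quick B two two runs => quick this B two two runs => quick this W two runs two two runs => quick this S two two runs two two runs => quick this B two two runs two two runs => quick this W two runs two two runs two two runs => quick this S two two runs two two runs two two runs => quick this B two two runs two two runs two two runs => quick this W two runs two two runs two two runs two two runs => quick this runs push two runs two two runs two two runs two two runs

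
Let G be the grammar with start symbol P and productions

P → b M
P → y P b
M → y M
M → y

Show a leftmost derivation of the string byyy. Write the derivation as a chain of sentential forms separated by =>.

P=>bM=>byM=>byyM=>byyy

P => bM   [P → b M]
bM => byM   [M → y M]
byM => byyM   [M → y M]
byyM => byyy   [M → y]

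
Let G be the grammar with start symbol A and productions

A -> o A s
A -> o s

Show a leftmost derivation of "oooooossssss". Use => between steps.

A => oAs => ooAss => oooAsss => ooooAssss => oooooAsssss => oooooossssss

A => oAs   [A -> o A s]
oAs => ooAss   [A -> o A s]
ooAss => oooAsss   [A -> o A s]
oooAsss => ooooAssss   [A -> o A s]
ooooAssss => oooooAsssss   [A -> o A s]
oooooAsssss => oooooossssss   [A -> o s]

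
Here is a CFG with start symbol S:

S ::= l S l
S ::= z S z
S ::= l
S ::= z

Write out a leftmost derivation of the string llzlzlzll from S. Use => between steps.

S => lSl => llSll => llzSzll => llzlSlzll => llzlzlzll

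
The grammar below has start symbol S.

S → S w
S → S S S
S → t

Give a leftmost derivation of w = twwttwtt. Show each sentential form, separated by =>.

S => SSS => SwSS => SSSwSS => SwSSwSS => SwwSSwSS => twwSSwSS => twwtSwSS => twwttwSS => twwttwtS => twwttwtt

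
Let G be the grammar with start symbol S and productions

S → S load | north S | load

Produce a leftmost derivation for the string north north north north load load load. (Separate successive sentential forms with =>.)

S => north S   [S → north S]
north S => north north S   [S → north S]
north north S => north north S load   [S → S load]
north north S load => north north north S load   [S → north S]
north north north S load => north north north S load load   [S → S load]
north north north S load load => north north north north S load load   [S → north S]
north north north north S load load => north north north north load load load   [S → load]

S => north S => north north S => north north S load => north north north S load => north north north S load load => north north north north S load load => north north north north load load load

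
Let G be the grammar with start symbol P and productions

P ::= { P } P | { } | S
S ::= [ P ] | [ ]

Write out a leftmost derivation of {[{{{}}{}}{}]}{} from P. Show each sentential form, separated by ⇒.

P ⇒ {P}P ⇒ {S}P ⇒ {[P]}P ⇒ {[{P}P]}P ⇒ {[{{P}P}P]}P ⇒ {[{{{}}P}P]}P ⇒ {[{{{}}{}}P]}P ⇒ {[{{{}}{}}{}]}P ⇒ {[{{{}}{}}{}]}{}

P ⇒ {P}P   [P ::= { P } P]
{P}P ⇒ {S}P   [P ::= S]
{S}P ⇒ {[P]}P   [S ::= [ P ]]
{[P]}P ⇒ {[{P}P]}P   [P ::= { P } P]
{[{P}P]}P ⇒ {[{{P}P}P]}P   [P ::= { P } P]
{[{{P}P}P]}P ⇒ {[{{{}}P}P]}P   [P ::= { }]
{[{{{}}P}P]}P ⇒ {[{{{}}{}}P]}P   [P ::= { }]
{[{{{}}{}}P]}P ⇒ {[{{{}}{}}{}]}P   [P ::= { }]
{[{{{}}{}}{}]}P ⇒ {[{{{}}{}}{}]}{}   [P ::= { }]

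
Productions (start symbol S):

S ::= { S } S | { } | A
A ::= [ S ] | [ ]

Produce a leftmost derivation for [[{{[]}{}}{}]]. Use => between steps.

S => A => [S] => [A] => [[S]] => [[{S}S]] => [[{{S}S}S]] => [[{{A}S}S]] => [[{{[]}S}S]] => [[{{[]}{}}S]] => [[{{[]}{}}{}]]

S => A   [S ::= A]
A => [S]   [A ::= [ S ]]
[S] => [A]   [S ::= A]
[A] => [[S]]   [A ::= [ S ]]
[[S]] => [[{S}S]]   [S ::= { S } S]
[[{S}S]] => [[{{S}S}S]]   [S ::= { S } S]
[[{{S}S}S]] => [[{{A}S}S]]   [S ::= A]
[[{{A}S}S]] => [[{{[]}S}S]]   [A ::= [ ]]
[[{{[]}S}S]] => [[{{[]}{}}S]]   [S ::= { }]
[[{{[]}{}}S]] => [[{{[]}{}}{}]]   [S ::= { }]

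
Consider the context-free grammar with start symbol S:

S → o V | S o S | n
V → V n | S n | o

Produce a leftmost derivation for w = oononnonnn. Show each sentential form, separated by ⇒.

S ⇒ oV ⇒ oVn ⇒ oSnn ⇒ oSoSnn ⇒ ooVoSnn ⇒ ooSnoSnn ⇒ ooSoSnoSnn ⇒ oonoSnoSnn ⇒ oononnoSnn ⇒ oononnonnn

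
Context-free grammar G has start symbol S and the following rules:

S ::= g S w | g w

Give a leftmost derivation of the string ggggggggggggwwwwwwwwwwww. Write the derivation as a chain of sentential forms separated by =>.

S=>gSw=>ggSww=>gggSwww=>ggggSwwww=>gggggSwwwww=>ggggggSwwwwww=>gggggggSwwwwwww=>ggggggggSwwwwwwww=>gggggggggSwwwwwwwww=>ggggggggggSwwwwwwwwww=>gggggggggggSwwwwwwwwwww=>ggggggggggggwwwwwwwwwwww

S => gSw   [S ::= g S w]
gSw => ggSww   [S ::= g S w]
ggSww => gggSwww   [S ::= g S w]
gggSwww => ggggSwwww   [S ::= g S w]
ggggSwwww => gggggSwwwww   [S ::= g S w]
gggggSwwwww => ggggggSwwwwww   [S ::= g S w]
ggggggSwwwwww => gggggggSwwwwwww   [S ::= g S w]
gggggggSwwwwwww => ggggggggSwwwwwwww   [S ::= g S w]
ggggggggSwwwwwwww => gggggggggSwwwwwwwww   [S ::= g S w]
gggggggggSwwwwwwwww => ggggggggggSwwwwwwwwww   [S ::= g S w]
ggggggggggSwwwwwwwwww => gggggggggggSwwwwwwwwwww   [S ::= g S w]
gggggggggggSwwwwwwwwwww => ggggggggggggwwwwwwwwwwww   [S ::= g w]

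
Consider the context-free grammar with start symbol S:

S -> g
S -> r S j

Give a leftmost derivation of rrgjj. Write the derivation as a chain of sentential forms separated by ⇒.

S ⇒ rSj ⇒ rrSjj ⇒ rrgjj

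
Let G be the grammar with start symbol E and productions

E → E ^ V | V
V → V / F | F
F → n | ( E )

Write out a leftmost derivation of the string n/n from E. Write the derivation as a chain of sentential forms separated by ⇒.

E⇒V⇒V/F⇒F/F⇒n/F⇒n/n

E ⇒ V   [E → V]
V ⇒ V/F   [V → V / F]
V/F ⇒ F/F   [V → F]
F/F ⇒ n/F   [F → n]
n/F ⇒ n/n   [F → n]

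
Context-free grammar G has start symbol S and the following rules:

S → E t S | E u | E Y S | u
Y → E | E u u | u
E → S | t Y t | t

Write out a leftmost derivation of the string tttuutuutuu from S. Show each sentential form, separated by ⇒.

S ⇒ EYS   [S → E Y S]
EYS ⇒ tYtYS   [E → t Y t]
tYtYS ⇒ tEuutYS   [Y → E u u]
tEuutYS ⇒ ttYtuutYS   [E → t Y t]
ttYtuutYS ⇒ ttEuutuutYS   [Y → E u u]
ttEuutuutYS ⇒ tttuutuutYS   [E → t]
tttuutuutYS ⇒ tttuutuutuS   [Y → u]
tttuutuutuS ⇒ tttuutuutuu   [S → u]

S ⇒ EYS ⇒ tYtYS ⇒ tEuutYS ⇒ ttYtuutYS ⇒ ttEuutuutYS ⇒ tttuutuutYS ⇒ tttuutuutuS ⇒ tttuutuutuu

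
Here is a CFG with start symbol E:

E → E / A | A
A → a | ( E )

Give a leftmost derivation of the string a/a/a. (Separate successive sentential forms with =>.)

E=>E/A=>E/A/A=>A/A/A=>a/A/A=>a/a/A=>a/a/a

E => E/A   [E → E / A]
E/A => E/A/A   [E → E / A]
E/A/A => A/A/A   [E → A]
A/A/A => a/A/A   [A → a]
a/A/A => a/a/A   [A → a]
a/a/A => a/a/a   [A → a]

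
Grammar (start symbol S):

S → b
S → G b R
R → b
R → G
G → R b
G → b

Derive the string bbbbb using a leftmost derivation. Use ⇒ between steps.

S ⇒ GbR ⇒ RbbR ⇒ bbbR ⇒ bbbG ⇒ bbbRb ⇒ bbbbb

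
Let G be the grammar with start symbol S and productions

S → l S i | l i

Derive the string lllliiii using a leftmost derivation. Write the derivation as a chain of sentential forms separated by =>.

S => lSi   [S → l S i]
lSi => llSii   [S → l S i]
llSii => lllSiii   [S → l S i]
lllSiii => lllliiii   [S → l i]

S => lSi => llSii => lllSiii => lllliiii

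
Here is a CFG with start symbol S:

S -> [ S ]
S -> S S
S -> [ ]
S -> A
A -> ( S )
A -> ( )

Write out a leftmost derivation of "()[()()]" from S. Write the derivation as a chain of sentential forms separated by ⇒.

S ⇒ SS   [S -> S S]
SS ⇒ AS   [S -> A]
AS ⇒ ()S   [A -> ( )]
()S ⇒ ()[S]   [S -> [ S ]]
()[S] ⇒ ()[SS]   [S -> S S]
()[SS] ⇒ ()[AS]   [S -> A]
()[AS] ⇒ ()[()S]   [A -> ( )]
()[()S] ⇒ ()[()A]   [S -> A]
()[()A] ⇒ ()[()()]   [A -> ( )]

S ⇒ SS ⇒ AS ⇒ ()S ⇒ ()[S] ⇒ ()[SS] ⇒ ()[AS] ⇒ ()[()S] ⇒ ()[()A] ⇒ ()[()()]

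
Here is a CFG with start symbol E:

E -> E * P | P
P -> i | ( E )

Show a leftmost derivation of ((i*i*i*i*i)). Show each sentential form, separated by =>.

E => P => (E) => (P) => ((E)) => ((E*P)) => ((E*P*P)) => ((E*P*P*P)) => ((E*P*P*P*P)) => ((P*P*P*P*P)) => ((i*P*P*P*P)) => ((i*i*P*P*P)) => ((i*i*i*P*P)) => ((i*i*i*i*P)) => ((i*i*i*i*i))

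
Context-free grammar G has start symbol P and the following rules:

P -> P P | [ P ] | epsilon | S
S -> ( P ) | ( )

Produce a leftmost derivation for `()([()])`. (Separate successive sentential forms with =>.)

P => PP   [P -> P P]
PP => SP   [P -> S]
SP => (P)P   [S -> ( P )]
(P)P => ()P   [P -> epsilon]
()P => ()S   [P -> S]
()S => ()(P)   [S -> ( P )]
()(P) => ()([P])   [P -> [ P ]]
()([P]) => ()([S])   [P -> S]
()([S]) => ()([(P)])   [S -> ( P )]
()([(P)]) => ()([()])   [P -> epsilon]

P => PP => SP => (P)P => ()P => ()S => ()(P) => ()([P]) => ()([S]) => ()([(P)]) => ()([()])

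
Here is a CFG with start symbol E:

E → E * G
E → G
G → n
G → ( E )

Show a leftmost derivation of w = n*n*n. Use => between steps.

E => E*G => E*G*G => G*G*G => n*G*G => n*n*G => n*n*n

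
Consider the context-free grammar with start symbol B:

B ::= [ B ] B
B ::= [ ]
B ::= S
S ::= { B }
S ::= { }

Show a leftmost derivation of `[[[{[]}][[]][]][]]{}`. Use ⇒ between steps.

B ⇒ [B]B ⇒ [[B]B]B ⇒ [[[B]B]B]B ⇒ [[[S]B]B]B ⇒ [[[{B}]B]B]B ⇒ [[[{[]}]B]B]B ⇒ [[[{[]}][B]B]B]B ⇒ [[[{[]}][[]]B]B]B ⇒ [[[{[]}][[]][]]B]B ⇒ [[[{[]}][[]][]][]]B ⇒ [[[{[]}][[]][]][]]S ⇒ [[[{[]}][[]][]][]]{}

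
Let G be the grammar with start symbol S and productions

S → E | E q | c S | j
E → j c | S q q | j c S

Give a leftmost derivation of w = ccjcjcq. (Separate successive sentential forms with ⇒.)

S ⇒ cS ⇒ ccS ⇒ ccE ⇒ ccjcS ⇒ ccjcEq ⇒ ccjcjcq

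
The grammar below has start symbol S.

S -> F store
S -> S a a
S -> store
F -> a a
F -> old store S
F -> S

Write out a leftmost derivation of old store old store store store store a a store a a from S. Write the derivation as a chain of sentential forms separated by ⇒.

S ⇒ S a a   [S -> S a a]
S a a ⇒ F store a a   [S -> F store]
F store a a ⇒ S store a a   [F -> S]
S store a a ⇒ S a a store a a   [S -> S a a]
S a a store a a ⇒ F store a a store a a   [S -> F store]
F store a a store a a ⇒ old store S store a a store a a   [F -> old store S]
old store S store a a store a a ⇒ old store F store store a a store a a   [S -> F store]
old store F store store a a store a a ⇒ old store old store S store store a a store a a   [F -> old store S]
old store old store S store store a a store a a ⇒ old store old store store store store a a store a a   [S -> store]

S ⇒ S a a ⇒ F store a a ⇒ S store a a ⇒ S a a store a a ⇒ F store a a store a a ⇒ old store S store a a store a a ⇒ old store F store store a a store a a ⇒ old store old store S store store a a store a a ⇒ old store old store store store store a a store a a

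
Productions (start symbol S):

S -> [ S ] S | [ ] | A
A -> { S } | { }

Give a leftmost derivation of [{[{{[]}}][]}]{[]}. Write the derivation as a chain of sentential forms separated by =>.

S => [S]S => [A]S => [{S}]S => [{[S]S}]S => [{[A]S}]S => [{[{S}]S}]S => [{[{A}]S}]S => [{[{{S}}]S}]S => [{[{{[]}}]S}]S => [{[{{[]}}][]}]S => [{[{{[]}}][]}]A => [{[{{[]}}][]}]{S} => [{[{{[]}}][]}]{[]}

S => [S]S   [S -> [ S ] S]
[S]S => [A]S   [S -> A]
[A]S => [{S}]S   [A -> { S }]
[{S}]S => [{[S]S}]S   [S -> [ S ] S]
[{[S]S}]S => [{[A]S}]S   [S -> A]
[{[A]S}]S => [{[{S}]S}]S   [A -> { S }]
[{[{S}]S}]S => [{[{A}]S}]S   [S -> A]
[{[{A}]S}]S => [{[{{S}}]S}]S   [A -> { S }]
[{[{{S}}]S}]S => [{[{{[]}}]S}]S   [S -> [ ]]
[{[{{[]}}]S}]S => [{[{{[]}}][]}]S   [S -> [ ]]
[{[{{[]}}][]}]S => [{[{{[]}}][]}]A   [S -> A]
[{[{{[]}}][]}]A => [{[{{[]}}][]}]{S}   [A -> { S }]
[{[{{[]}}][]}]{S} => [{[{{[]}}][]}]{[]}   [S -> [ ]]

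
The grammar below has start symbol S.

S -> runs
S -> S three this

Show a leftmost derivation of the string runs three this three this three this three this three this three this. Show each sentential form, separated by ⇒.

S ⇒ S three this ⇒ S three this three this ⇒ S three this three this three this ⇒ S three this three this three this three this ⇒ S three this three this three this three this three this ⇒ S three this three this three this three this three this three this ⇒ runs three this three this three this three this three this three this

S ⇒ S three this   [S -> S three this]
S three this ⇒ S three this three this   [S -> S three this]
S three this three this ⇒ S three this three this three this   [S -> S three this]
S three this three this three this ⇒ S three this three this three this three this   [S -> S three this]
S three this three this three this three this ⇒ S three this three this three this three this three this   [S -> S three this]
S three this three this three this three this three this ⇒ S three this three this three this three this three this three this   [S -> S three this]
S three this three this three this three this three this three this ⇒ runs three this three this three this three this three this three this   [S -> runs]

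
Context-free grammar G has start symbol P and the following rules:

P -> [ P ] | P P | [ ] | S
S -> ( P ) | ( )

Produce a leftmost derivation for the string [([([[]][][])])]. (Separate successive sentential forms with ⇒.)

P ⇒ [P] ⇒ [S] ⇒ [(P)] ⇒ [([P])] ⇒ [([S])] ⇒ [([(P)])] ⇒ [([(PP)])] ⇒ [([(PPP)])] ⇒ [([([P]PP)])] ⇒ [([([[]]PP)])] ⇒ [([([[]][]P)])] ⇒ [([([[]][][])])]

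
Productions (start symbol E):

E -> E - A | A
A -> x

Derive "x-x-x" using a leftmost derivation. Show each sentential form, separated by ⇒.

E ⇒ E-A ⇒ E-A-A ⇒ A-A-A ⇒ x-A-A ⇒ x-x-A ⇒ x-x-x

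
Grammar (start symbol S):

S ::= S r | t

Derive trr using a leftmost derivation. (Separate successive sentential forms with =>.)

S => Sr   [S ::= S r]
Sr => Srr   [S ::= S r]
Srr => trr   [S ::= t]

S=>Sr=>Srr=>trr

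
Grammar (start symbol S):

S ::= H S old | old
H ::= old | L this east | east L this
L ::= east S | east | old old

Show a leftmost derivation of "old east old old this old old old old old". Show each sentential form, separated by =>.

S => H S old => old S old => old H S old old => old east L this S old old => old east old old this S old old => old east old old this H S old old old => old east old old this old S old old old => old east old old this old old old old old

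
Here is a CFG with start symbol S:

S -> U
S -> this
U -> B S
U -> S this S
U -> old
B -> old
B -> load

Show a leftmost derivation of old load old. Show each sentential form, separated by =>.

S => U => B S => old S => old U => old B S => old load S => old load U => old load old

S => U   [S -> U]
U => B S   [U -> B S]
B S => old S   [B -> old]
old S => old U   [S -> U]
old U => old B S   [U -> B S]
old B S => old load S   [B -> load]
old load S => old load U   [S -> U]
old load U => old load old   [U -> old]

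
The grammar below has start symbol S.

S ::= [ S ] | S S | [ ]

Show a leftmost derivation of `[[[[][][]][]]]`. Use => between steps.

S => [S]   [S ::= [ S ]]
[S] => [[S]]   [S ::= [ S ]]
[[S]] => [[SS]]   [S ::= S S]
[[SS]] => [[[S]S]]   [S ::= [ S ]]
[[[S]S]] => [[[SS]S]]   [S ::= S S]
[[[SS]S]] => [[[SSS]S]]   [S ::= S S]
[[[SSS]S]] => [[[[]SS]S]]   [S ::= [ ]]
[[[[]SS]S]] => [[[[][]S]S]]   [S ::= [ ]]
[[[[][]S]S]] => [[[[][][]]S]]   [S ::= [ ]]
[[[[][][]]S]] => [[[[][][]][]]]   [S ::= [ ]]

S=>[S]=>[[S]]=>[[SS]]=>[[[S]S]]=>[[[SS]S]]=>[[[SSS]S]]=>[[[[]SS]S]]=>[[[[][]S]S]]=>[[[[][][]]S]]=>[[[[][][]][]]]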